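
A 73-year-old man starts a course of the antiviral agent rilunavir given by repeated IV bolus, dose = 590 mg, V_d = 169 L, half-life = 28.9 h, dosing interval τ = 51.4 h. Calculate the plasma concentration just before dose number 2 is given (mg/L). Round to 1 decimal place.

1.0 mg/L

C₀ per dose = Dose / Vd = 590 / 169 = 3.491 mg/L
k = ln2 / t½ = 0.693147 / 28.9 = 0.02398 h⁻¹
Fraction remaining after one interval: r = e^(−kτ) = e^(−0.02398 × 51.4) = 0.2915
Before dose 2, 1 dose has been given (aged 1τ).
C_trough = C₀ × r = 3.491 × 0.2915 = 1.018 mg/L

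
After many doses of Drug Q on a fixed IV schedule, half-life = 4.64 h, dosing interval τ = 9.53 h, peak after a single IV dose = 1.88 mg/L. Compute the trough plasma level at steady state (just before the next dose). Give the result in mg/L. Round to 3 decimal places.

k = ln2 / t½ = 0.693147 / 4.64 = 0.1494 h⁻¹
e^(−kτ) = e^(−0.1494 × 9.53) = 0.2408
Accumulation ratio R = 1 / (1 − e^(−kτ)) = 1 / (1 − 0.2408) = 1.317
Steady-state trough = C₀ × R × e^(−kτ) = 1.88 × 1.317 × 0.2408 = 0.5962 mg/L

0.596 mg/L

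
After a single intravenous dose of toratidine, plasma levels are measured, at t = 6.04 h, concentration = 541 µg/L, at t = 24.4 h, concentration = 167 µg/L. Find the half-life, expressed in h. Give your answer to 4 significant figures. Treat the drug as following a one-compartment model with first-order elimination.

k = ln(C₁/C₂) / (t₂ − t₁) = ln(541/167) / (24.4 − 6.04)
  = 1.175 / 18.36 = 0.06400 h⁻¹
t½ = ln2 / k = 0.693147 / 0.06400 = 10.83 h

10.83 h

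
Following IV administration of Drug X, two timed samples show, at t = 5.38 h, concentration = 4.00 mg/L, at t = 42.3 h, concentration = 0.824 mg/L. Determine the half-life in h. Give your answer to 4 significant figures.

k = ln(C₁/C₂) / (t₂ − t₁) = ln(4.00/0.824) / (42.3 − 5.38)
  = 1.580 / 36.92 = 0.04280 h⁻¹
t½ = ln2 / k = 0.693147 / 0.04280 = 16.20 h

16.20 h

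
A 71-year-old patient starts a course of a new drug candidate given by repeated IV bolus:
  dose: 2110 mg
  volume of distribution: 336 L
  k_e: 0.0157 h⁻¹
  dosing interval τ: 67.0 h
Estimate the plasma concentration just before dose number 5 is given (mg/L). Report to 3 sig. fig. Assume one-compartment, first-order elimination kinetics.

C₀ per dose = Dose / Vd = 2110 / 336 = 6.280 mg/L
Fraction remaining after one interval: r = e^(−kτ) = e^(−0.01570 × 67.0) = 0.3493
Before dose 5, 4 doses have been given (aged 1τ, 2τ, 3τ, 4τ).
C_trough = C₀ × (r + r² + … + r^4) = C₀ × r(1−r^4)/(1−r)
        = 6.280 × 0.3493 × (1 − 0.01489) / (1 − 0.3493) = 3.321 mg/L

3.32 mg/L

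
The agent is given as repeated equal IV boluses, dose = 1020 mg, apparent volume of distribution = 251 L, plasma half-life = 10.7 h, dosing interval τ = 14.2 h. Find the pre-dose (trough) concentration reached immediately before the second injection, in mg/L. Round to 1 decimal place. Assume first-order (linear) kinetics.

C₀ per dose = Dose / Vd = 1020 / 251 = 4.064 mg/L
k = ln2 / t½ = 0.693147 / 10.7 = 0.06478 h⁻¹
Fraction remaining after one interval: r = e^(−kτ) = e^(−0.06478 × 14.2) = 0.3986
Before dose 2, 1 dose has been given (aged 1τ).
C_trough = C₀ × r = 4.064 × 0.3986 = 1.620 mg/L

1.6 mg/L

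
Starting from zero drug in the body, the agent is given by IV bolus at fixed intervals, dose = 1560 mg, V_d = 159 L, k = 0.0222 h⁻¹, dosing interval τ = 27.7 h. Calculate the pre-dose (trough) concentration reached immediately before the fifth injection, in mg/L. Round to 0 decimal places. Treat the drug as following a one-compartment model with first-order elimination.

11 mg/L

C₀ per dose = Dose / Vd = 1560 / 159 = 9.811 mg/L
Fraction remaining after one interval: r = e^(−kτ) = e^(−0.02220 × 27.7) = 0.5407
Before dose 5, 4 doses have been given (aged 1τ, 2τ, 3τ, 4τ).
C_trough = C₀ × (r + r² + … + r^4) = C₀ × r(1−r^4)/(1−r)
        = 9.811 × 0.5407 × (1 − 0.08547) / (1 − 0.5407) = 10.56 mg/L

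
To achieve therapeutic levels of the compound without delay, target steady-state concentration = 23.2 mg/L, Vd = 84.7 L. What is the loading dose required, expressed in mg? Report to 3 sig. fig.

1970 mg

LD = Css × Vd = 23.2 × 84.7 = 1965 mg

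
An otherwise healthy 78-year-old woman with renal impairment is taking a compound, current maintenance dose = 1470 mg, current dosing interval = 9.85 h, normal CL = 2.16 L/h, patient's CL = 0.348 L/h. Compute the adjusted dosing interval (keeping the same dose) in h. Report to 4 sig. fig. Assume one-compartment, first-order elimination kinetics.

To keep the same average steady-state level, dosing rate must scale with clearance.
CL ratio = 0.348 / 2.16 = 0.1611
New interval (same dose) = 9.85 / 0.1611 = 61.14 h

61.14 h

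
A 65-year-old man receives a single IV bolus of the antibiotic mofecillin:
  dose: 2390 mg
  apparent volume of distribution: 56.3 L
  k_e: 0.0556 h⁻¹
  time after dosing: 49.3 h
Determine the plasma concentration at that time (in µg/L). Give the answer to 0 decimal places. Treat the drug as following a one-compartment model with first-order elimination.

2738 µg/L

C₀ = Dose / Vd = 2390 / 56.3 = 42.45 mg/L
C = C₀ · e^(−k·t) = 42.45 × e^(−0.05560 × 49.3)
  = 42.45 × 0.06450 = 2.738 mg/L
Convert: 2.738 mg/L × 1000 = 2738 µg/L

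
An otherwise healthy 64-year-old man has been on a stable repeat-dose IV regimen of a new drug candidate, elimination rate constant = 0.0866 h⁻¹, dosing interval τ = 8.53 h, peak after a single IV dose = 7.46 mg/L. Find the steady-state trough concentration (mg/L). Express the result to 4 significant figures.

e^(−kτ) = e^(−0.08660 × 8.53) = 0.4777
Accumulation ratio R = 1 / (1 − e^(−kτ)) = 1 / (1 − 0.4777) = 1.915
Steady-state trough = C₀ × R × e^(−kτ) = 7.46 × 1.915 × 0.4777 = 6.824 mg/L

6.824 mg/L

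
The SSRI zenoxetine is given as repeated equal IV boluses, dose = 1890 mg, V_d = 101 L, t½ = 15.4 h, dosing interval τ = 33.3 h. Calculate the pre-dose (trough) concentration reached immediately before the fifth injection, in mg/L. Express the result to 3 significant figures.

C₀ per dose = Dose / Vd = 1890 / 101 = 18.71 mg/L
k = ln2 / t½ = 0.693147 / 15.4 = 0.04501 h⁻¹
Fraction remaining after one interval: r = e^(−kτ) = e^(−0.04501 × 33.3) = 0.2234
Before dose 5, 4 doses have been given (aged 1τ, 2τ, 3τ, 4τ).
C_trough = C₀ × (r + r² + … + r^4) = C₀ × r(1−r^4)/(1−r)
        = 18.71 × 0.2234 × (1 − 0.002491) / (1 − 0.2234) = 5.369 mg/L

5.37 mg/L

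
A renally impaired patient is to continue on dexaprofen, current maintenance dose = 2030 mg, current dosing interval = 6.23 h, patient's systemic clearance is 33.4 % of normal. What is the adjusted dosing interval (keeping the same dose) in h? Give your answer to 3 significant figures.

To keep the same average steady-state level, dosing rate must scale with clearance.
CL ratio = 33.4 / 100 = 0.3340
New interval (same dose) = 6.23 / 0.3340 = 18.65 h

18.7 h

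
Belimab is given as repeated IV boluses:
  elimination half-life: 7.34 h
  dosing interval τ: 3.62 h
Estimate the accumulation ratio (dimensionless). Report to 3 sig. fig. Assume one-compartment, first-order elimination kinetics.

3.45

k = ln2 / t½ = 0.693147 / 7.34 = 0.09443 h⁻¹
e^(−kτ) = e^(−0.09443 × 3.62) = 0.7105
Accumulation ratio R = 1 / (1 − e^(−kτ)) = 1 / (1 − 0.7105) = 3.454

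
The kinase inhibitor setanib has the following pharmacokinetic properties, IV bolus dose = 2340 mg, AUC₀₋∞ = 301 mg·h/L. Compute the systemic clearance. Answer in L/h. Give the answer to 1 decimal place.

7.8 L/h

CL = Dose / AUC = 2340 / 301 = 7.774 L/h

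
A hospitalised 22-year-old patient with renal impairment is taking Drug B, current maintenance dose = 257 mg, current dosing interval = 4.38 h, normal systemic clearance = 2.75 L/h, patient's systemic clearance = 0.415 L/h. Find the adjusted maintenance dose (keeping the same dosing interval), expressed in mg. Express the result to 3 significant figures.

To keep the same average steady-state level, dosing rate must scale with clearance.
CL ratio = 0.415 / 2.75 = 0.1509
New dose (same interval) = 257 × 0.1509 = 38.78 mg

38.8 mg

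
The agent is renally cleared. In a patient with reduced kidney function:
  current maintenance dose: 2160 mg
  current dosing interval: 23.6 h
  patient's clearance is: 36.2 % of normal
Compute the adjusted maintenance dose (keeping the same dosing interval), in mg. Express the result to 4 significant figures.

781.9 mg

To keep the same average steady-state level, dosing rate must scale with clearance.
CL ratio = 36.2 / 100 = 0.3620
New dose (same interval) = 2160 × 0.3620 = 781.9 mg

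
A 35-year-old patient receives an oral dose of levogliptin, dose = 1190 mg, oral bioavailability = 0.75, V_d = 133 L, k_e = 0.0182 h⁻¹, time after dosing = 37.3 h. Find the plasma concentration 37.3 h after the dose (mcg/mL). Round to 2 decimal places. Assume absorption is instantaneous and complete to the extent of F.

3.40 mcg/mL

Amount reaching circulation = F × Dose = 0.75 × 1190 = 892.5 mg
C₀ = F·Dose / Vd = 892.5 / 133 = 6.711 mg/L
C = C₀ · e^(−k·t) = 6.711 × e^(−0.01820 × 37.3)
  = 6.711 × 0.5072 = 3.404 mg/L
(3.404 mg/L = 3.404 mcg/mL)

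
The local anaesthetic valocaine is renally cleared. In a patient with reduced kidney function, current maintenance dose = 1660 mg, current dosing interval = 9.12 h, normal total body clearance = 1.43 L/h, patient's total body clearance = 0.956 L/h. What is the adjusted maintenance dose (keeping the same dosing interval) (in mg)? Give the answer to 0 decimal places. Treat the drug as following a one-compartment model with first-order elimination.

1110 mg

To keep the same average steady-state level, dosing rate must scale with clearance.
CL ratio = 0.956 / 1.43 = 0.6685
New dose (same interval) = 1660 × 0.6685 = 1110 mg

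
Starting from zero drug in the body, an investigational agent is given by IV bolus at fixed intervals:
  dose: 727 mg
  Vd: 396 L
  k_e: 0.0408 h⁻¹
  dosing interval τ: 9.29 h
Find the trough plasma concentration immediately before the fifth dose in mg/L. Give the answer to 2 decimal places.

C₀ per dose = Dose / Vd = 727 / 396 = 1.836 mg/L
Fraction remaining after one interval: r = e^(−kτ) = e^(−0.04080 × 9.29) = 0.6845
Before dose 5, 4 doses have been given (aged 1τ, 2τ, 3τ, 4τ).
C_trough = C₀ × (r + r² + … + r^4) = C₀ × r(1−r^4)/(1−r)
        = 1.836 × 0.6845 × (1 − 0.2195) / (1 − 0.6845) = 3.109 mg/L

3.11 mg/L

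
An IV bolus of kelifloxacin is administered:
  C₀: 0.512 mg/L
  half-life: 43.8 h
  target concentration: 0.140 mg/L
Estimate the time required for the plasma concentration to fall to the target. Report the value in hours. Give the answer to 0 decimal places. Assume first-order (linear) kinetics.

k = ln2 / t½ = 0.693147 / 43.8 = 0.01583 h⁻¹
t = ln(C₀ / C) / k = ln(0.5120 / 0.140) / 0.01583
  = ln(3.657) / 0.01583 = 1.297 / 0.01583 = 81.93 h

82 h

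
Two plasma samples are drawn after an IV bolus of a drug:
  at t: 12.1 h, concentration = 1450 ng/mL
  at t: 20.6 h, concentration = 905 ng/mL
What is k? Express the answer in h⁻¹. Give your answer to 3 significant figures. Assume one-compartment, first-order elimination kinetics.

0.0555 h⁻¹

k = ln(C₁/C₂) / (t₂ − t₁) = ln(1450/905) / (20.6 − 12.1)
  = 0.4714 / 8.500 = 0.05546 h⁻¹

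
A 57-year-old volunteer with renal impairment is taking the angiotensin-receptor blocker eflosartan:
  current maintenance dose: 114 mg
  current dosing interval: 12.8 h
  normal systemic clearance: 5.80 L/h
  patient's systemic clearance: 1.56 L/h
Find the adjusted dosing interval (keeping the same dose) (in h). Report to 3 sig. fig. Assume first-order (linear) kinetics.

47.6 h

To keep the same average steady-state level, dosing rate must scale with clearance.
CL ratio = 1.56 / 5.80 = 0.2690
New interval (same dose) = 12.8 / 0.2690 = 47.58 h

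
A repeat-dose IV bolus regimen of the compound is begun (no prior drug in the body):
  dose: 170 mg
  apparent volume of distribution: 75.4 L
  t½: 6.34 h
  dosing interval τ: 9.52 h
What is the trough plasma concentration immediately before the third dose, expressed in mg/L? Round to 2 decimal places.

1.08 mg/L

C₀ per dose = Dose / Vd = 170 / 75.4 = 2.255 mg/L
k = ln2 / t½ = 0.693147 / 6.34 = 0.1093 h⁻¹
Fraction remaining after one interval: r = e^(−kτ) = e^(−0.1093 × 9.52) = 0.3533
Before dose 3, 2 doses have been given (aged 1τ, 2τ).
C_trough = C₀ × (r + r²) = 2.255 × (0.3533 + 0.1248) = 1.078 mg/L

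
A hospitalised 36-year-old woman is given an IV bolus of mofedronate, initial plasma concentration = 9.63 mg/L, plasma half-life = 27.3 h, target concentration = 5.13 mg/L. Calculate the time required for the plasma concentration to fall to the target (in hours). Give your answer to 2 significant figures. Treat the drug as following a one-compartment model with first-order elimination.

25 h

k = ln2 / t½ = 0.693147 / 27.3 = 0.02539 h⁻¹
t = ln(C₀ / C) / k = ln(9.630 / 5.13) / 0.02539
  = ln(1.877) / 0.02539 = 0.6297 / 0.02539 = 24.80 h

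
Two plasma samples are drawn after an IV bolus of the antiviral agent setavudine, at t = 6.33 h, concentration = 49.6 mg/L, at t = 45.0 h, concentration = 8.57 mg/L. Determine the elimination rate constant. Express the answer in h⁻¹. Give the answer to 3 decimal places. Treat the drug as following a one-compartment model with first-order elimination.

k = ln(C₁/C₂) / (t₂ − t₁) = ln(49.6/8.57) / (45.0 − 6.33)
  = 1.756 / 38.67 = 0.04541 h⁻¹

0.045 h⁻¹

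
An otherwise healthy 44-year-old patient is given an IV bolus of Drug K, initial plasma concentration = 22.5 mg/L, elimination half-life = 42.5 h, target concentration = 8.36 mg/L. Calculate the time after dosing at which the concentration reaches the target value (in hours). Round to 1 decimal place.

60.7 h

k = ln2 / t½ = 0.693147 / 42.5 = 0.01631 h⁻¹
t = ln(C₀ / C) / k = ln(22.50 / 8.36) / 0.01631
  = ln(2.691) / 0.01631 = 0.9899 / 0.01631 = 60.69 h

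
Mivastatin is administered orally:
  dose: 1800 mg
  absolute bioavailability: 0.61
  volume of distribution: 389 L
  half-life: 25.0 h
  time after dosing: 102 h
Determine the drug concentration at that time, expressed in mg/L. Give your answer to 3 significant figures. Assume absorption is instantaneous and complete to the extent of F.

0.167 mg/L

Amount reaching circulation = F × Dose = 0.61 × 1800 = 1098 mg
C₀ = F·Dose / Vd = 1098 / 389 = 2.823 mg/L
k = ln2 / t½ = 0.693147 / 25.0 = 0.02773 h⁻¹
C = C₀ · e^(−k·t) = 2.823 × e^(−0.02773 × 102)
  = 2.823 × 0.05910 = 0.1668 mg/L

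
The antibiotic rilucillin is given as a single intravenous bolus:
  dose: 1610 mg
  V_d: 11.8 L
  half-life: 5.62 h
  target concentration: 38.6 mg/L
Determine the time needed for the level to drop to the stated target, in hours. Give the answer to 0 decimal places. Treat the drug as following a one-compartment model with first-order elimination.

C₀ = Dose / Vd = 1610 / 11.8 = 136.4 mg/L
k = ln2 / t½ = 0.693147 / 5.62 = 0.1233 h⁻¹
t = ln(C₀ / C) / k = ln(136.4 / 38.6) / 0.1233
  = ln(3.534) / 0.1233 = 1.262 / 0.1233 = 10.24 h

10 h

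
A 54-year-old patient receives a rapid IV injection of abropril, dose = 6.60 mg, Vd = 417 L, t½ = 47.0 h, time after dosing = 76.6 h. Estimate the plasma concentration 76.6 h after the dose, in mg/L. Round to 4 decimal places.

C₀ = Dose / Vd = 6.600 / 417 = 0.01583 mg/L
k = ln2 / t½ = 0.693147 / 47.0 = 0.01475 h⁻¹
C = C₀ · e^(−k·t) = 0.01583 × e^(−0.01475 × 76.6)
  = 0.01583 × 0.3231 = 0.005115 mg/L

0.0051 mg/L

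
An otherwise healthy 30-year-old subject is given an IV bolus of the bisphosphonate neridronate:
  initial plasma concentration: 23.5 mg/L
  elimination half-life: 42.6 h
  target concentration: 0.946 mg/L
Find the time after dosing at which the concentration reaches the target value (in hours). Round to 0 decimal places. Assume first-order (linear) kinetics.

197 h

k = ln2 / t½ = 0.693147 / 42.6 = 0.01627 h⁻¹
t = ln(C₀ / C) / k = ln(23.50 / 0.946) / 0.01627
  = ln(24.84) / 0.01627 = 3.212 / 0.01627 = 197.4 h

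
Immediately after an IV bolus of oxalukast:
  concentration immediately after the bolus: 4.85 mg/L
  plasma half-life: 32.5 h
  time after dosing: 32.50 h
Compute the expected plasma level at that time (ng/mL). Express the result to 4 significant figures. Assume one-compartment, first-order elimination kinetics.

2425 ng/mL

k = ln2 / t½ = 0.693147 / 32.5 = 0.02133 h⁻¹
t / t½ = 32.50 / 32.5 = 1 half-lives
C = C₀ × (1/2)^1 = 4.850 × 0.5000 = 2.425 mg/L
Convert: 2.425 mg/L × 1000 = 2425 ng/mL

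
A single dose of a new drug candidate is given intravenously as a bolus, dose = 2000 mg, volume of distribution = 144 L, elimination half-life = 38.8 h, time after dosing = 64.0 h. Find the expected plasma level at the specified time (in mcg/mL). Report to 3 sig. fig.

4.43 mcg/mL

C₀ = Dose / Vd = 2000 / 144 = 13.89 mg/L
k = ln2 / t½ = 0.693147 / 38.8 = 0.01786 h⁻¹
C = C₀ · e^(−k·t) = 13.89 × e^(−0.01786 × 64.0)
  = 13.89 × 0.3188 = 4.428 mg/L
(4.428 mg/L = 4.428 mcg/mL)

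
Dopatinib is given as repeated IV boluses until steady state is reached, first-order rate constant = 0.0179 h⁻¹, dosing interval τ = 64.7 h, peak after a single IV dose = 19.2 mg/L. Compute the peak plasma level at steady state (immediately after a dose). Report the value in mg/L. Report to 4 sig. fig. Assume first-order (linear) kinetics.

e^(−kτ) = e^(−0.01790 × 64.7) = 0.3141
Accumulation ratio R = 1 / (1 − e^(−kτ)) = 1 / (1 − 0.3141) = 1.458
Steady-state peak = C₀ × R = 19.2 × 1.458 = 27.99 mg/L

27.99 mg/L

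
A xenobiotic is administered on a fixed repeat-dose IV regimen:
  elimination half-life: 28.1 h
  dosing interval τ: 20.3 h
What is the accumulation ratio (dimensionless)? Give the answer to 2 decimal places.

k = ln2 / t½ = 0.693147 / 28.1 = 0.02467 h⁻¹
e^(−kτ) = e^(−0.02467 × 20.3) = 0.6060
Accumulation ratio R = 1 / (1 − e^(−kτ)) = 1 / (1 − 0.6060) = 2.538

2.54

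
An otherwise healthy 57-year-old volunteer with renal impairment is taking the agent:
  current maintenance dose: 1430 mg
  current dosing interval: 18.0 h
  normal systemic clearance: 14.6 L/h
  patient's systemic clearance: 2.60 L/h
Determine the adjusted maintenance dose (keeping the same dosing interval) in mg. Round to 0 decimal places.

To keep the same average steady-state level, dosing rate must scale with clearance.
CL ratio = 2.60 / 14.6 = 0.1781
New dose (same interval) = 1430 × 0.1781 = 254.7 mg

255 mg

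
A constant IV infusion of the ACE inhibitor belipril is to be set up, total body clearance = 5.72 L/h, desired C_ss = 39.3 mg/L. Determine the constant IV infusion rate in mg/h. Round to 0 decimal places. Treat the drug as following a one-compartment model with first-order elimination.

225 mg/h

At steady state, infusion rate R₀ = Css × CL = 39.3 × 5.720 = 224.8 mg/h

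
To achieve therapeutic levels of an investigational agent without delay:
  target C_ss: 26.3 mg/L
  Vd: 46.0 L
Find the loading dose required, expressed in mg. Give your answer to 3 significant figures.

1210 mg

LD = Css × Vd = 26.3 × 46.0 = 1210 mg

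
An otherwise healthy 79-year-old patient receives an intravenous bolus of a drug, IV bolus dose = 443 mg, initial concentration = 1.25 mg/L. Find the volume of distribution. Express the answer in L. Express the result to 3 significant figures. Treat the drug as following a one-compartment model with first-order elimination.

354 L

Vd = Dose / C₀ = 443.0 / 1.25 = 354.4 L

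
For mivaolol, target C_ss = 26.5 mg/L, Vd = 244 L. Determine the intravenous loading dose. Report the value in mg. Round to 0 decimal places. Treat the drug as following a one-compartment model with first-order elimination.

6466 mg

LD = Css × Vd = 26.5 × 244 = 6466 mg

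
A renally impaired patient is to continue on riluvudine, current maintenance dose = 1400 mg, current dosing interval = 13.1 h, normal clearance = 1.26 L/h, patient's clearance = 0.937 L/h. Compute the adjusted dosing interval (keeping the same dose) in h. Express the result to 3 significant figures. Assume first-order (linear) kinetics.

17.6 h

To keep the same average steady-state level, dosing rate must scale with clearance.
CL ratio = 0.937 / 1.26 = 0.7437
New interval (same dose) = 13.1 / 0.7437 = 17.61 h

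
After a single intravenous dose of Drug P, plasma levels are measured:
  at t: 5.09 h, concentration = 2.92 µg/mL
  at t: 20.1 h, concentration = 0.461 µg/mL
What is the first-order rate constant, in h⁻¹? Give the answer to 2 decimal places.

k = ln(C₁/C₂) / (t₂ − t₁) = ln(2.92/0.461) / (20.1 − 5.09)
  = 1.846 / 15.01 = 0.1230 h⁻¹

0.12 h⁻¹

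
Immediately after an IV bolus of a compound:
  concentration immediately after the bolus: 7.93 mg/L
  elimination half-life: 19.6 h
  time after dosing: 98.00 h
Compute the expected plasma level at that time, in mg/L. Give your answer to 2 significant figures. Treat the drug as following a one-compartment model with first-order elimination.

0.25 mg/L

k = ln2 / t½ = 0.693147 / 19.6 = 0.03536 h⁻¹
t / t½ = 98.00 / 19.6 = 5 half-lives
C = C₀ × (1/2)^5 = 7.930 × 0.03125 = 0.2478 mg/L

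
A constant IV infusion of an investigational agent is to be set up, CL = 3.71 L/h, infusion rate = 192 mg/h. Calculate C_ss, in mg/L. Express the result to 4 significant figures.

51.75 mg/L

At steady state Css = R₀ / CL = 192 / 3.710 = 51.75 mg/L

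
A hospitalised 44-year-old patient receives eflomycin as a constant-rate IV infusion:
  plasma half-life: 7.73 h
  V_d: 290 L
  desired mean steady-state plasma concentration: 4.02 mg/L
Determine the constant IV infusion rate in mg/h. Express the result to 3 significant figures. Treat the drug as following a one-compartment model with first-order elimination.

105 mg/h

k = ln2 / t½ = 0.693147 / 7.73 = 0.08967 h⁻¹
CL = k × Vd = 0.08967 × 290 = 26.00 L/h
At steady state, infusion rate R₀ = Css × CL = 4.02 × 26.00 = 104.5 mg/h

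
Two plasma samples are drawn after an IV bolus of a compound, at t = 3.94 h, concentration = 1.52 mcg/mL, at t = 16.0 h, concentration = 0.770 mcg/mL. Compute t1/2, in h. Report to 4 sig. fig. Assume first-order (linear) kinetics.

12.29 h

k = ln(C₁/C₂) / (t₂ − t₁) = ln(1.52/0.770) / (16.0 − 3.94)
  = 0.6801 / 12.06 = 0.05639 h⁻¹
t½ = ln2 / k = 0.693147 / 0.05639 = 12.29 h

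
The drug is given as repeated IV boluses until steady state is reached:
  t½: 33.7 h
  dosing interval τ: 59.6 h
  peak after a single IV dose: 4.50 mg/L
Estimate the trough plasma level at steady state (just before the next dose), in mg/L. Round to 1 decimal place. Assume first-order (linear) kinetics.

1.9 mg/L

k = ln2 / t½ = 0.693147 / 33.7 = 0.02057 h⁻¹
e^(−kτ) = e^(−0.02057 × 59.6) = 0.2935
Accumulation ratio R = 1 / (1 − e^(−kτ)) = 1 / (1 − 0.2935) = 1.415
Steady-state trough = C₀ × R × e^(−kτ) = 4.50 × 1.415 × 0.2935 = 1.869 mg/L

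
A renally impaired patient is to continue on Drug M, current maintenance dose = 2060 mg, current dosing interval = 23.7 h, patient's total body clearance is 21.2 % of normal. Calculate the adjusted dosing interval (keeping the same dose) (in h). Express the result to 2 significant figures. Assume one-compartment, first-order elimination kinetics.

To keep the same average steady-state level, dosing rate must scale with clearance.
CL ratio = 21.2 / 100 = 0.2120
New interval (same dose) = 23.7 / 0.2120 = 111.8 h

110 h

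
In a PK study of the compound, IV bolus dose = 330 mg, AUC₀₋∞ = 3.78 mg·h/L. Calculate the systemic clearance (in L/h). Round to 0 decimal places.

87 L/h

CL = Dose / AUC = 330 / 3.78 = 87.30 L/h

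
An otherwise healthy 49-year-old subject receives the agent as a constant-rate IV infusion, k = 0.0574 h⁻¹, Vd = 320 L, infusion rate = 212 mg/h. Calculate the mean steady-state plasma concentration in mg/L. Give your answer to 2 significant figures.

12 mg/L

CL = k × Vd = 0.05740 × 320 = 18.37 L/h
At steady state Css = R₀ / CL = 212 / 18.37 = 11.54 mg/L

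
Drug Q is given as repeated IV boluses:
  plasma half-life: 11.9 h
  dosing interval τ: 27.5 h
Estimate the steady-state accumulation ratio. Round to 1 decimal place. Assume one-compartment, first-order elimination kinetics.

1.3

k = ln2 / t½ = 0.693147 / 11.9 = 0.05825 h⁻¹
e^(−kτ) = e^(−0.05825 × 27.5) = 0.2015
Accumulation ratio R = 1 / (1 − e^(−kτ)) = 1 / (1 − 0.2015) = 1.252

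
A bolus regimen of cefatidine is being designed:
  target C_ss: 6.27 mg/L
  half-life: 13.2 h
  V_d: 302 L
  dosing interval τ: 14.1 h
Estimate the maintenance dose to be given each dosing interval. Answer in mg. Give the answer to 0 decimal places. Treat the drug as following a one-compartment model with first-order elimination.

1402 mg

k = ln2 / t½ = 0.693147 / 13.2 = 0.05251 h⁻¹
CL = k × Vd = 0.05251 × 302 = 15.86 L/h
At steady state, Dose/τ = Css × CL.
Dose = Css × CL × τ = 6.27 × 15.86 × 14.1 = 1402 mg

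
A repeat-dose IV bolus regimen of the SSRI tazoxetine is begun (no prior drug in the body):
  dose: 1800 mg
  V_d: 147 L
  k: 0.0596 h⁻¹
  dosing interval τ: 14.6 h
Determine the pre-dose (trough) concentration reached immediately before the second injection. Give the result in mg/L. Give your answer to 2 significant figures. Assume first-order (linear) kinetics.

C₀ per dose = Dose / Vd = 1800 / 147 = 12.24 mg/L
Fraction remaining after one interval: r = e^(−kτ) = e^(−0.05960 × 14.6) = 0.4189
Before dose 2, 1 dose has been given (aged 1τ).
C_trough = C₀ × r = 12.24 × 0.4189 = 5.127 mg/L

5.1 mg/L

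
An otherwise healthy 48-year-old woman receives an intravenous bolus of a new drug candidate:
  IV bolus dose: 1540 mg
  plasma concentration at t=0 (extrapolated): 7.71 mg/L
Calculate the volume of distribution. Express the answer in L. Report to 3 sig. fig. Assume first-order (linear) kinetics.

Vd = Dose / C₀ = 1540 / 7.71 = 199.7 L

200 L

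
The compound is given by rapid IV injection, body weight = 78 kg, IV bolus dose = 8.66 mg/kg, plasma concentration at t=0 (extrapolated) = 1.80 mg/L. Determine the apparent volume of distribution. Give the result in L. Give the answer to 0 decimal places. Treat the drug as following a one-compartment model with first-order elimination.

375 L

Dose = 8.66 × 78 = 675.5 mg
Vd = Dose / C₀ = 675.5 / 1.80 = 375.3 L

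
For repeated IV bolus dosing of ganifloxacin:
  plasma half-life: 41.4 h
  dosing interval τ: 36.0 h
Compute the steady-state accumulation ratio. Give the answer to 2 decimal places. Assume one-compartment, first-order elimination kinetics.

2.21

k = ln2 / t½ = 0.693147 / 41.4 = 0.01674 h⁻¹
e^(−kτ) = e^(−0.01674 × 36.0) = 0.5474
Accumulation ratio R = 1 / (1 − e^(−kτ)) = 1 / (1 − 0.5474) = 2.209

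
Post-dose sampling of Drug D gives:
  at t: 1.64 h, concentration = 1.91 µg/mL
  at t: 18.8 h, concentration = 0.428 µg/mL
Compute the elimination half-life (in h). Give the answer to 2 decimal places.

k = ln(C₁/C₂) / (t₂ − t₁) = ln(1.91/0.428) / (18.8 − 1.64)
  = 1.496 / 17.16 = 0.08718 h⁻¹
t½ = ln2 / k = 0.693147 / 0.08718 = 7.951 h

7.95 h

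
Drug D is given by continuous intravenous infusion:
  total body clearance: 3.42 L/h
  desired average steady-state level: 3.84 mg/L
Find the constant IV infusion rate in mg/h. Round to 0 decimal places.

At steady state, infusion rate R₀ = Css × CL = 3.84 × 3.420 = 13.13 mg/h

13 mg/h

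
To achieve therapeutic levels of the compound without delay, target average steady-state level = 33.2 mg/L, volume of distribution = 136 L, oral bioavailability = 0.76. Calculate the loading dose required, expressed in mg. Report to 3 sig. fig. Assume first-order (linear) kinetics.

5940 mg

LD = Css × Vd / F = 33.2 × 136 / 0.76 = 5941 mg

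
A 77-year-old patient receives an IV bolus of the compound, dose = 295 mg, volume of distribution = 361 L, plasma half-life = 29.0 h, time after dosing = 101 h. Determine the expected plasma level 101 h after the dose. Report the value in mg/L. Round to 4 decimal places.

0.0731 mg/L

C₀ = Dose / Vd = 295.0 / 361 = 0.8172 mg/L
k = ln2 / t½ = 0.693147 / 29.0 = 0.02390 h⁻¹
C = C₀ · e^(−k·t) = 0.8172 × e^(−0.02390 × 101)
  = 0.8172 × 0.08947 = 0.07311 mg/L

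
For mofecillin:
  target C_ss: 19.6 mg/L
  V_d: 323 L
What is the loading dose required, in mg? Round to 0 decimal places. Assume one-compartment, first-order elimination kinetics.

6331 mg

LD = Css × Vd = 19.6 × 323 = 6331 mg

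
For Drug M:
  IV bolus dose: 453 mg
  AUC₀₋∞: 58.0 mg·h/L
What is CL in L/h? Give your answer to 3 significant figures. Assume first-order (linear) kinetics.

7.81 L/h

CL = Dose / AUC = 453 / 58.0 = 7.810 L/h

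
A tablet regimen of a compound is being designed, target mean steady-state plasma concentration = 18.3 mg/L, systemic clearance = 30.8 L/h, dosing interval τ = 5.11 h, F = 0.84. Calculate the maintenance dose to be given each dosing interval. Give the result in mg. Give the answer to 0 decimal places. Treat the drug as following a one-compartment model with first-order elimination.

3429 mg

At steady state, F × (Dose/τ) = Css × CL.
Dose = Css × CL × τ / F = 18.3 × 30.80 × 5.11 / 0.84 = 3429 mg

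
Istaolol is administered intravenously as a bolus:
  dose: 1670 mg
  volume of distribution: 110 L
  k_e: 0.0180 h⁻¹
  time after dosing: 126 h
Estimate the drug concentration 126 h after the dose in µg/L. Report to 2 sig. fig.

C₀ = Dose / Vd = 1670 / 110 = 15.18 mg/L
C = C₀ · e^(−k·t) = 15.18 × e^(−0.01800 × 126)
  = 15.18 × 0.1035 = 1.571 mg/L
Convert: 1.571 mg/L × 1000 = 1571 µg/L

1600 µg/L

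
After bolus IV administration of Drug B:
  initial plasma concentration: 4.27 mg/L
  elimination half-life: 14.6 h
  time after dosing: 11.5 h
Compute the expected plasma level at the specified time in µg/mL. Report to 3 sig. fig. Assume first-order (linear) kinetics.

k = ln2 / t½ = 0.693147 / 14.6 = 0.04748 h⁻¹
C = C₀ · e^(−k·t) = 4.270 × e^(−0.04748 × 11.5)
  = 4.270 × 0.5793 = 2.474 mg/L
(2.474 mg/L = 2.474 µg/mL)

2.47 µg/mL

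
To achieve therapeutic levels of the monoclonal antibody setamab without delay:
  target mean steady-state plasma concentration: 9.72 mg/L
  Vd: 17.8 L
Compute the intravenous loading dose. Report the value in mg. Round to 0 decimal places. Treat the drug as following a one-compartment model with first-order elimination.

LD = Css × Vd = 9.72 × 17.8 = 173.0 mg

173 mg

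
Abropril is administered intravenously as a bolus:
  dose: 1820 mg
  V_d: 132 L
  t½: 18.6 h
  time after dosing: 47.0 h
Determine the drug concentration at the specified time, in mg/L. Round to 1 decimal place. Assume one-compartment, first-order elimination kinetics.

C₀ = Dose / Vd = 1820 / 132 = 13.79 mg/L
k = ln2 / t½ = 0.693147 / 18.6 = 0.03727 h⁻¹
C = C₀ · e^(−k·t) = 13.79 × e^(−0.03727 × 47.0)
  = 13.79 × 0.1735 = 2.393 mg/L

2.4 mg/L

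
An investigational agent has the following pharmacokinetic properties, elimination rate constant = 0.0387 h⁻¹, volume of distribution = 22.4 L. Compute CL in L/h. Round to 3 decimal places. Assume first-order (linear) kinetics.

CL = k × Vd = 0.0387 × 22.4 = 0.8669 L/h

0.867 L/h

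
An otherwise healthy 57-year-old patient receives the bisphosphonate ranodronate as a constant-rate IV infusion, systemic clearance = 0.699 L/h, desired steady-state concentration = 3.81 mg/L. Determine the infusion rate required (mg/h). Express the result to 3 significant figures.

At steady state, infusion rate R₀ = Css × CL = 3.81 × 0.6990 = 2.663 mg/h

2.66 mg/h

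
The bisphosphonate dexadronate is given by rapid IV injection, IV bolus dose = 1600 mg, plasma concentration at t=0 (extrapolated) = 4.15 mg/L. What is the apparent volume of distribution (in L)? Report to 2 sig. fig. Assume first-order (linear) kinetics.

Vd = Dose / C₀ = 1600 / 4.15 = 385.5 L

390 L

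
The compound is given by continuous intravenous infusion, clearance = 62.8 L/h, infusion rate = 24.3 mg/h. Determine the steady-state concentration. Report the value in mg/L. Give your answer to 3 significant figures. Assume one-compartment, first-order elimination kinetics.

At steady state Css = R₀ / CL = 24.3 / 62.80 = 0.3869 mg/L

0.387 mg/L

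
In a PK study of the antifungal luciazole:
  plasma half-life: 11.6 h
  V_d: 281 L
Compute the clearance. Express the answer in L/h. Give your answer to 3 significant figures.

k = ln2 / t½ = 0.693147 / 11.6 = 0.05975 h⁻¹
CL = k × Vd = 0.05975 × 281 = 16.79 L/h

16.8 L/h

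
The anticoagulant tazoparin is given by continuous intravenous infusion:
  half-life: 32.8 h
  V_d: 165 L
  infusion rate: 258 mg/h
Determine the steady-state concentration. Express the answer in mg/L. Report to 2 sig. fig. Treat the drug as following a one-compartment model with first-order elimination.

74 mg/L

k = ln2 / t½ = 0.693147 / 32.8 = 0.02113 h⁻¹
CL = k × Vd = 0.02113 × 165 = 3.486 L/h
At steady state Css = R₀ / CL = 258 / 3.486 = 74.01 mg/L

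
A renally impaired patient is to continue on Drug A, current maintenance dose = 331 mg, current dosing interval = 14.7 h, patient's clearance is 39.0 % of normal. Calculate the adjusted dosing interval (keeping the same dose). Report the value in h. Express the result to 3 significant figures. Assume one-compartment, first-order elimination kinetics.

37.7 h

To keep the same average steady-state level, dosing rate must scale with clearance.
CL ratio = 39.0 / 100 = 0.3900
New interval (same dose) = 14.7 / 0.3900 = 37.69 h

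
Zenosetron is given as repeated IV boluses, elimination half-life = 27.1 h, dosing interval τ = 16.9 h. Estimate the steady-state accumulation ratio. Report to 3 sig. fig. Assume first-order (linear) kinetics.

2.85

k = ln2 / t½ = 0.693147 / 27.1 = 0.02558 h⁻¹
e^(−kτ) = e^(−0.02558 × 16.9) = 0.6490
Accumulation ratio R = 1 / (1 − e^(−kτ)) = 1 / (1 − 0.6490) = 2.849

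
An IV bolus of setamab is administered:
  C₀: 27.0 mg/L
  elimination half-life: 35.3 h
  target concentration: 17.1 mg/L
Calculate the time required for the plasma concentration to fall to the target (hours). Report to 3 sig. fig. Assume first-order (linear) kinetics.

k = ln2 / t½ = 0.693147 / 35.3 = 0.01964 h⁻¹
t = ln(C₀ / C) / k = ln(27.00 / 17.1) / 0.01964
  = ln(1.579) / 0.01964 = 0.4568 / 0.01964 = 23.26 h

23.3 h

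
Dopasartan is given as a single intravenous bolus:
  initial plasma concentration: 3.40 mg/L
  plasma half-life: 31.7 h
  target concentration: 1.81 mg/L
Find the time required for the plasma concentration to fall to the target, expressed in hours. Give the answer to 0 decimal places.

29 h

k = ln2 / t½ = 0.693147 / 31.7 = 0.02187 h⁻¹
t = ln(C₀ / C) / k = ln(3.400 / 1.81) / 0.02187
  = ln(1.878) / 0.02187 = 0.6302 / 0.02187 = 28.82 h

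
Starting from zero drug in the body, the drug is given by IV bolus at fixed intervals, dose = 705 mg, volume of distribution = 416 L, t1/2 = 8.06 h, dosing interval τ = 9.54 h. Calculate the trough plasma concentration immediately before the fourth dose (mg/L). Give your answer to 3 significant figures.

1.22 mg/L

C₀ per dose = Dose / Vd = 705 / 416 = 1.695 mg/L
k = ln2 / t½ = 0.693147 / 8.06 = 0.08600 h⁻¹
Fraction remaining after one interval: r = e^(−kτ) = e^(−0.08600 × 9.54) = 0.4402
Before dose 4, 3 doses have been given (aged 1τ, 2τ, 3τ).
C_trough = C₀ × (r + r² + … + r^3) = C₀ × r(1−r^3)/(1−r)
        = 1.695 × 0.4402 × (1 − 0.08530) / (1 − 0.4402) = 1.219 mg/L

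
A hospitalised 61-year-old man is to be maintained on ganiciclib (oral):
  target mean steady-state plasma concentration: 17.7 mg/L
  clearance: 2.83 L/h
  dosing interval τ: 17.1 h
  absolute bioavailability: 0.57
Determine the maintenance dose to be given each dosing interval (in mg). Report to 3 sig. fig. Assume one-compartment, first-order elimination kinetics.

1500 mg

At steady state, F × (Dose/τ) = Css × CL.
Dose = Css × CL × τ / F = 17.7 × 2.830 × 17.1 / 0.57 = 1503 mg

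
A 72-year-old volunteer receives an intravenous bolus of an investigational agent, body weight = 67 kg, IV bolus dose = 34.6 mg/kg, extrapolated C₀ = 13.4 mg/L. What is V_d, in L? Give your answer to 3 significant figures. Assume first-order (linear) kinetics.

173 L

Dose = 34.6 × 67 = 2318 mg
Vd = Dose / C₀ = 2318 / 13.4 = 173.0 L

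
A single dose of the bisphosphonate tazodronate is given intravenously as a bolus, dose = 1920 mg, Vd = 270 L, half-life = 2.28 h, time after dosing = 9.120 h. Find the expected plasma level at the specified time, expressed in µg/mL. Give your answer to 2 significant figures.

C₀ = Dose / Vd = 1920 / 270 = 7.111 mg/L
k = ln2 / t½ = 0.693147 / 2.28 = 0.3040 h⁻¹
t / t½ = 9.120 / 2.28 = 4 half-lives
C = C₀ × (1/2)^4 = 7.111 × 0.06250 = 0.4444 mg/L
(0.4444 mg/L = 0.4444 µg/mL)

0.44 µg/mL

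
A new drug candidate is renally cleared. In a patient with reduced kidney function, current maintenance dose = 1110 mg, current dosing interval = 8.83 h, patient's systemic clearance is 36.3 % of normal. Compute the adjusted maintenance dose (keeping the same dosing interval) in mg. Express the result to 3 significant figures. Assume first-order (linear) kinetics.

403 mg

To keep the same average steady-state level, dosing rate must scale with clearance.
CL ratio = 36.3 / 100 = 0.3630
New dose (same interval) = 1110 × 0.3630 = 402.9 mg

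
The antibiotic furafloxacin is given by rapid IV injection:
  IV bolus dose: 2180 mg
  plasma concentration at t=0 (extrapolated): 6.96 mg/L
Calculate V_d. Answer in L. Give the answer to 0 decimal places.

Vd = Dose / C₀ = 2180 / 6.96 = 313.2 L

313 L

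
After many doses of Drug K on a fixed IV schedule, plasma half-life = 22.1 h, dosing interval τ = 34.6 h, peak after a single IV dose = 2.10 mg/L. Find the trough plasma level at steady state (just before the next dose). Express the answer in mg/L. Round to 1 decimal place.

1.1 mg/L

k = ln2 / t½ = 0.693147 / 22.1 = 0.03136 h⁻¹
e^(−kτ) = e^(−0.03136 × 34.6) = 0.3379
Accumulation ratio R = 1 / (1 − e^(−kτ)) = 1 / (1 − 0.3379) = 1.510
Steady-state trough = C₀ × R × e^(−kτ) = 2.10 × 1.510 × 0.3379 = 1.071 mg/L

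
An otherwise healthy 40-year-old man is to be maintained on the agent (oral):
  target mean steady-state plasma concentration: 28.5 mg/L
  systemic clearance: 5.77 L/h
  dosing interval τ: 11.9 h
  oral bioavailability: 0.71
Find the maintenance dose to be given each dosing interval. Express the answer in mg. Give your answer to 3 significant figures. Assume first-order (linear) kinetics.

At steady state, F × (Dose/τ) = Css × CL.
Dose = Css × CL × τ / F = 28.5 × 5.770 × 11.9 / 0.71 = 2756 mg

2760 mg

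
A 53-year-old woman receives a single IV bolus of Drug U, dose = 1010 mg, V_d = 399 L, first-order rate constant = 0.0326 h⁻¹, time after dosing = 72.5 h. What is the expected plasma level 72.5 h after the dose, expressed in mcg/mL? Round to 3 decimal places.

0.238 mcg/mL

C₀ = Dose / Vd = 1010 / 399 = 2.531 mg/L
C = C₀ · e^(−k·t) = 2.531 × e^(−0.03260 × 72.5)
  = 2.531 × 0.09409 = 0.2381 mg/L
(0.2381 mg/L = 0.2381 mcg/mL)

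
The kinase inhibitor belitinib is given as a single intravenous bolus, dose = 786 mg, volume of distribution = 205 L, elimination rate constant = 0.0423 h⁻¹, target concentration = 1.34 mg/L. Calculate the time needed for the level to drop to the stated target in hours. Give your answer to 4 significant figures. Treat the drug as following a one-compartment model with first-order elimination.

C₀ = Dose / Vd = 786.0 / 205 = 3.834 mg/L
t = ln(C₀ / C) / k = ln(3.834 / 1.34) / 0.04230
  = ln(2.861) / 0.04230 = 1.051 / 0.04230 = 24.85 h

24.85 h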